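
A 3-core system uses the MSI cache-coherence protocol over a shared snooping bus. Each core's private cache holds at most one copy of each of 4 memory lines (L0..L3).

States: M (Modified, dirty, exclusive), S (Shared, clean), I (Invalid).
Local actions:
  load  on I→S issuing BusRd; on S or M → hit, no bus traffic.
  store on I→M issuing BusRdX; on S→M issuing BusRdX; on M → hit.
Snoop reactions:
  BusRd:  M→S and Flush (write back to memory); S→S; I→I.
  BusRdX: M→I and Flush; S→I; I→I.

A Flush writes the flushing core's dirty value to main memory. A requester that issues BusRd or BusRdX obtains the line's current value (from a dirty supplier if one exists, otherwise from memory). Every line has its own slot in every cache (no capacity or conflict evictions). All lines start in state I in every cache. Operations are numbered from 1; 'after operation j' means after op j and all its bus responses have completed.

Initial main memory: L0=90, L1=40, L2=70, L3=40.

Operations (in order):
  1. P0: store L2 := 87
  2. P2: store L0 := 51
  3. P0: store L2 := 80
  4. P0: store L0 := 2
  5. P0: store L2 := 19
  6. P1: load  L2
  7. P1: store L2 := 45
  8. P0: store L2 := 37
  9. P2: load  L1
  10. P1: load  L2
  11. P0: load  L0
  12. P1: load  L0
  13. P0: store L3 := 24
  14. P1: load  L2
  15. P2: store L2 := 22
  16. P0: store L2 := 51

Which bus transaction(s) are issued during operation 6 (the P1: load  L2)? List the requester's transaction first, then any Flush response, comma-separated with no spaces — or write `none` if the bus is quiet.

  op1 P0: store L2 := 87 → M/I/I on L2; bus BusRdX; mem=70
  op2 P2: store L0 := 51 → I/I/M on L0; bus BusRdX; mem=90
  op3 P0: store L2 := 80 → M/I/I on L2; bus (none); mem=70
  op4 P0: store L0 := 2 → M/I/I on L0; bus BusRdX Flush; mem=51
  op5 P0: store L2 := 19 → M/I/I on L2; bus (none); mem=70
  op6 P1: load  L2 → S/S/I on L2; bus BusRd Flush; mem=19
  op7 P1: store L2 := 45 → I/M/I on L2; bus BusRdX; mem=19
  op8 P0: store L2 := 37 → M/I/I on L2; bus BusRdX Flush; mem=45
  op9 P2: load  L1 → I/I/S on L1; bus BusRd; mem=40
  op10 P1: load  L2 → S/S/I on L2; bus BusRd Flush; mem=37
  op11 P0: load  L0 → M/I/I on L0; bus (none); mem=51
  op12 P1: load  L0 → S/S/I on L0; bus BusRd Flush; mem=2
  op13 P0: store L3 := 24 → M/I/I on L3; bus BusRdX; mem=40
  op14 P1: load  L2 → S/S/I on L2; bus (none); mem=37
  op15 P2: store L2 := 22 → I/I/M on L2; bus BusRdX; mem=37
  op16 P0: store L2 := 51 → M/I/I on L2; bus BusRdX Flush; mem=22

bus = BusRd,Flush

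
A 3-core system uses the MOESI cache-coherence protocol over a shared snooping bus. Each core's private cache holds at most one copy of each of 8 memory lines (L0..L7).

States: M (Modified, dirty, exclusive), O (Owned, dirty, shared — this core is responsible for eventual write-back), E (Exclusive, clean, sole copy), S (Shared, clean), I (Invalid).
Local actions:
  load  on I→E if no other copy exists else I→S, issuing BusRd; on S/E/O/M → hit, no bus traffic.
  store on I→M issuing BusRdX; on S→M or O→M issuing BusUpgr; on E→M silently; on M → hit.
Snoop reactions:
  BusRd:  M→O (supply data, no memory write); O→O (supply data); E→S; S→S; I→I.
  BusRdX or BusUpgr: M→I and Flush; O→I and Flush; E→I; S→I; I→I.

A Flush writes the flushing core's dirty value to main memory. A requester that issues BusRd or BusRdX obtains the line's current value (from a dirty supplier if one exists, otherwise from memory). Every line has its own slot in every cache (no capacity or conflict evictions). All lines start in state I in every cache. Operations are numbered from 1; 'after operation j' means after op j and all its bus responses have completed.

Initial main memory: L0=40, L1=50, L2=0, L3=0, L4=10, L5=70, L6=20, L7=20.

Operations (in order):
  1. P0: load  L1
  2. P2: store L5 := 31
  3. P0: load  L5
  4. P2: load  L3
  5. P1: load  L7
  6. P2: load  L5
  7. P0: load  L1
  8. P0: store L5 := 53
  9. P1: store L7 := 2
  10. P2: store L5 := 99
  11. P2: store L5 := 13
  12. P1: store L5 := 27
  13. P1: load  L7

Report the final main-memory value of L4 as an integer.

  op1 P0: load  L1 → E/I/I on L1; bus BusRd; mem=50
  op2 P2: store L5 := 31 → I/I/M on L5; bus BusRdX; mem=70
  op3 P0: load  L5 → S/I/O on L5; bus BusRd; mem=70
  op4 P2: load  L3 → I/I/E on L3; bus BusRd; mem=0
  op5 P1: load  L7 → I/E/I on L7; bus BusRd; mem=20
  op6 P2: load  L5 → S/I/O on L5; bus (none); mem=70
  op7 P0: load  L1 → E/I/I on L1; bus (none); mem=50
  op8 P0: store L5 := 53 → M/I/I on L5; bus BusUpgr Flush; mem=31
  op9 P1: store L7 := 2 → I/M/I on L7; bus (none); mem=20
  op10 P2: store L5 := 99 → I/I/M on L5; bus BusRdX Flush; mem=53
  op11 P2: store L5 := 13 → I/I/M on L5; bus (none); mem=53
  op12 P1: store L5 := 27 → I/M/I on L5; bus BusRdX Flush; mem=13
  op13 P1: load  L7 → I/M/I on L7; bus (none); mem=20

memory[L4] = 10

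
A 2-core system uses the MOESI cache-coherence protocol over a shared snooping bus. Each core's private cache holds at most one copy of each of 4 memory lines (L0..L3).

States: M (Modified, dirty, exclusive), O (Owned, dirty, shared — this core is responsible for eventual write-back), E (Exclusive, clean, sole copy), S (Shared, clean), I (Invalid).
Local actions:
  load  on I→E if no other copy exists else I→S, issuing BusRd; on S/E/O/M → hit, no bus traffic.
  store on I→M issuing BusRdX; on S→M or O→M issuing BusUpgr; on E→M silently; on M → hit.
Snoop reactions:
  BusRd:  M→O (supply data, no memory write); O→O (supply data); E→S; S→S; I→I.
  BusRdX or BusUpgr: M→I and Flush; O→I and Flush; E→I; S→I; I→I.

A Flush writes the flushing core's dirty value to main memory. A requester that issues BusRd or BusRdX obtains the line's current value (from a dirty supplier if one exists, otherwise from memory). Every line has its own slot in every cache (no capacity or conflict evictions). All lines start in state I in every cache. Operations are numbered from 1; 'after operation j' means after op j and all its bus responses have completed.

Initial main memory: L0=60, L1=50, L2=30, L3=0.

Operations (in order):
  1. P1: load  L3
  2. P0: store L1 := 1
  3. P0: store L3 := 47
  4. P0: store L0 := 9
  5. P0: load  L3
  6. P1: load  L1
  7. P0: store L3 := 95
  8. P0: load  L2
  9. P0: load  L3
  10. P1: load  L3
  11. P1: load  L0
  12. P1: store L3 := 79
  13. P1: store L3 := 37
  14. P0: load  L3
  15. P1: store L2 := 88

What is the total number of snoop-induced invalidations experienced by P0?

invalidations = 2

1. P1: load  L3  bus=[BusRd]  L3: P0=I P1=E  mem[L3]=0
2. P0: store L1 := 1  bus=[BusRdX]  L1: P0=M P1=I  mem[L1]=50
3. P0: store L3 := 47  bus=[BusRdX]  L3: P0=M P1=I  mem[L3]=0
4. P0: store L0 := 9  bus=[BusRdX]  L0: P0=M P1=I  mem[L0]=60
5. P0: load  L3  bus=[-]  L3: P0=M P1=I  mem[L3]=0
6. P1: load  L1  bus=[BusRd]  L1: P0=O P1=S  mem[L1]=50
7. P0: store L3 := 95  bus=[-]  L3: P0=M P1=I  mem[L3]=0
8. P0: load  L2  bus=[BusRd]  L2: P0=E P1=I  mem[L2]=30
9. P0: load  L3  bus=[-]  L3: P0=M P1=I  mem[L3]=0
10. P1: load  L3  bus=[BusRd]  L3: P0=O P1=S  mem[L3]=0
11. P1: load  L0  bus=[BusRd]  L0: P0=O P1=S  mem[L0]=60
12. P1: store L3 := 79  bus=[BusUpgr,Flush]  L3: P0=I P1=M  mem[L3]=95
13. P1: store L3 := 37  bus=[-]  L3: P0=I P1=M  mem[L3]=95
14. P0: load  L3  bus=[BusRd]  L3: P0=S P1=O  mem[L3]=95
15. P1: store L2 := 88  bus=[BusRdX]  L2: P0=I P1=M  mem[L2]=30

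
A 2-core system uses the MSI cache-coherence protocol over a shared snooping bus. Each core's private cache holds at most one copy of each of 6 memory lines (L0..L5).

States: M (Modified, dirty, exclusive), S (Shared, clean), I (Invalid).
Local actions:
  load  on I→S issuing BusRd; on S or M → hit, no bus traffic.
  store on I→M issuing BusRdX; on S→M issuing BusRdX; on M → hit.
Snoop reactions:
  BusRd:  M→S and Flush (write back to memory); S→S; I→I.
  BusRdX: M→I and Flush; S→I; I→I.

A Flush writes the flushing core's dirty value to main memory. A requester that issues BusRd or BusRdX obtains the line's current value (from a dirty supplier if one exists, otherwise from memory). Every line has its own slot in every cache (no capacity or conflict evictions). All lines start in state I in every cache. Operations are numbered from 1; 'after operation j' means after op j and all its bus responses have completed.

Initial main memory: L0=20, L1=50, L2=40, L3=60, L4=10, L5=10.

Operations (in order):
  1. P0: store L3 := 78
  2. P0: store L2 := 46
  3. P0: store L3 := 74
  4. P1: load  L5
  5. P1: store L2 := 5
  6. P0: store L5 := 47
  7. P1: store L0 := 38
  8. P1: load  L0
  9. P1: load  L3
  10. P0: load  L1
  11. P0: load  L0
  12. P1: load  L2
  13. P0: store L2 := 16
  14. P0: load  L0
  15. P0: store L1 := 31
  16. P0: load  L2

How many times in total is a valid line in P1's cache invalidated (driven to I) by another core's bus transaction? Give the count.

[1] P0: store L3 := 78 | P0:M(78), P1:I | bus: BusRdX
[2] P0: store L2 := 46 | P0:M(46), P1:I | bus: BusRdX
[3] P0: store L3 := 74 | P0:M(74), P1:I | bus: none
[4] P1: load  L5 | P0:I, P1:S(10) | bus: BusRd
[5] P1: store L2 := 5 | P0:I, P1:M(5) | bus: BusRdX,Flush
[6] P0: store L5 := 47 | P0:M(47), P1:I | bus: BusRdX
[7] P1: store L0 := 38 | P0:I, P1:M(38) | bus: BusRdX
[8] P1: load  L0 | P0:I, P1:M(38) | bus: none
[9] P1: load  L3 | P0:S(74), P1:S(74) | bus: BusRd,Flush
[10] P0: load  L1 | P0:S(50), P1:I | bus: BusRd
[11] P0: load  L0 | P0:S(38), P1:S(38) | bus: BusRd,Flush
[12] P1: load  L2 | P0:I, P1:M(5) | bus: none
[13] P0: store L2 := 16 | P0:M(16), P1:I | bus: BusRdX,Flush
[14] P0: load  L0 | P0:S(38), P1:S(38) | bus: none
[15] P0: store L1 := 31 | P0:M(31), P1:I | bus: BusRdX
[16] P0: load  L2 | P0:M(16), P1:I | bus: none

invalidations = 2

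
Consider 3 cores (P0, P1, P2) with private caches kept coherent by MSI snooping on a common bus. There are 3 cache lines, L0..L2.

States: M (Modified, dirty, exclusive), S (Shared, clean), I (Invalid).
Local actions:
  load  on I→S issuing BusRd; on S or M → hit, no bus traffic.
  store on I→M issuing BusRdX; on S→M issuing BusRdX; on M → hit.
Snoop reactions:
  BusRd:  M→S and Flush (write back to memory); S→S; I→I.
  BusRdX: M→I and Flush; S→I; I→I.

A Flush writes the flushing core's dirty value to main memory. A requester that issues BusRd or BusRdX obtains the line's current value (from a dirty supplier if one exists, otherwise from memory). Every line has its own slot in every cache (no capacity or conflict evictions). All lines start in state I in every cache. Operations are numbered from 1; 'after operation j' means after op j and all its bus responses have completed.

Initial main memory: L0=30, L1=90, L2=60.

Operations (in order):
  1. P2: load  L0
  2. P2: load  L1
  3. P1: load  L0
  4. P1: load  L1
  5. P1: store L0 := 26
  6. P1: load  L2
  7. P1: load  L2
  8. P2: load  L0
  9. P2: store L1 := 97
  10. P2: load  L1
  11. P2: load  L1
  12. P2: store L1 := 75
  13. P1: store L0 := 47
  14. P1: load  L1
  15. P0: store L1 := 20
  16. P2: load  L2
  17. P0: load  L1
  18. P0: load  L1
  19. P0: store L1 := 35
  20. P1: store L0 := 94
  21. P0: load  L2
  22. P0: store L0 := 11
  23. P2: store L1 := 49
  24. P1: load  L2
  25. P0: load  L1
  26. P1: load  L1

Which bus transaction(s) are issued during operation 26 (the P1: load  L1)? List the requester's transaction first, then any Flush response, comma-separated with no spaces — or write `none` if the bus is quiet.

  op1 P2: load  L0 → I/I/S on L0; bus BusRd; mem=30
  op2 P2: load  L1 → I/I/S on L1; bus BusRd; mem=90
  op3 P1: load  L0 → I/S/S on L0; bus BusRd; mem=30
  op4 P1: load  L1 → I/S/S on L1; bus BusRd; mem=90
  op5 P1: store L0 := 26 → I/M/I on L0; bus BusRdX; mem=30
  op6 P1: load  L2 → I/S/I on L2; bus BusRd; mem=60
  op7 P1: load  L2 → I/S/I on L2; bus (none); mem=60
  op8 P2: load  L0 → I/S/S on L0; bus BusRd Flush; mem=26
  op9 P2: store L1 := 97 → I/I/M on L1; bus BusRdX; mem=90
  op10 P2: load  L1 → I/I/M on L1; bus (none); mem=90
  op11 P2: load  L1 → I/I/M on L1; bus (none); mem=90
  op12 P2: store L1 := 75 → I/I/M on L1; bus (none); mem=90
  op13 P1: store L0 := 47 → I/M/I on L0; bus BusRdX; mem=26
  op14 P1: load  L1 → I/S/S on L1; bus BusRd Flush; mem=75
  op15 P0: store L1 := 20 → M/I/I on L1; bus BusRdX; mem=75
  op16 P2: load  L2 → I/S/S on L2; bus BusRd; mem=60
  op17 P0: load  L1 → M/I/I on L1; bus (none); mem=75
  op18 P0: load  L1 → M/I/I on L1; bus (none); mem=75
  op19 P0: store L1 := 35 → M/I/I on L1; bus (none); mem=75
  op20 P1: store L0 := 94 → I/M/I on L0; bus (none); mem=26
  op21 P0: load  L2 → S/S/S on L2; bus BusRd; mem=60
  op22 P0: store L0 := 11 → M/I/I on L0; bus BusRdX Flush; mem=94
  op23 P2: store L1 := 49 → I/I/M on L1; bus BusRdX Flush; mem=35
  op24 P1: load  L2 → S/S/S on L2; bus (none); mem=60
  op25 P0: load  L1 → S/I/S on L1; bus BusRd Flush; mem=49
  op26 P1: load  L1 → S/S/S on L1; bus BusRd; mem=49

bus = BusRd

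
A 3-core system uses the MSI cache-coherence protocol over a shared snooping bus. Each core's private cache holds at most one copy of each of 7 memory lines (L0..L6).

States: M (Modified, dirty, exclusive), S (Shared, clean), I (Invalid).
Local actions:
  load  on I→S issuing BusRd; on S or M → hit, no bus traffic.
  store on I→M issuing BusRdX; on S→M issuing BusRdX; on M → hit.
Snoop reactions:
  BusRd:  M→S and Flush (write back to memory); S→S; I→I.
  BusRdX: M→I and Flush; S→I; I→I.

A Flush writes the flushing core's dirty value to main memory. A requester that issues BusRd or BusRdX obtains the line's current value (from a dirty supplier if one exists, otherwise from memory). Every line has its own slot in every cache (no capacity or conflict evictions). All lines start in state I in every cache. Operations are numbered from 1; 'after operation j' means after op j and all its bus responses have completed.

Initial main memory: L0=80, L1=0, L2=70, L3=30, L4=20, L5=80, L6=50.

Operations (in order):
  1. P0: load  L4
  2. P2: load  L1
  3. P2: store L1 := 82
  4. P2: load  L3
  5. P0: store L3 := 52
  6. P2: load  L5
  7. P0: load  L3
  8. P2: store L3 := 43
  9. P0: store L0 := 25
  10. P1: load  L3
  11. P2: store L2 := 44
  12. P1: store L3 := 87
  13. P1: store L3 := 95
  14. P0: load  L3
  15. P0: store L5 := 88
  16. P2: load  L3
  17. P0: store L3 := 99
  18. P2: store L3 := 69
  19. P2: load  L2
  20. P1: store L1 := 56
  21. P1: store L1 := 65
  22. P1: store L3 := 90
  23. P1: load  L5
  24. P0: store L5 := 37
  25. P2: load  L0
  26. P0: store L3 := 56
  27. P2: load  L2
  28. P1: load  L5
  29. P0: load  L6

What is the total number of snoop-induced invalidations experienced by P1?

step 1: P0: load  L4  ⟶  SII  (L4)  txn=BusRd  M[L4]=20
step 2: P2: load  L1  ⟶  IIS  (L1)  txn=BusRd  M[L1]=0
step 3: P2: store L1 := 82  ⟶  IIM  (L1)  txn=BusRdX  M[L1]=0
step 4: P2: load  L3  ⟶  IIS  (L3)  txn=BusRd  M[L3]=30
step 5: P0: store L3 := 52  ⟶  MII  (L3)  txn=BusRdX  M[L3]=30
step 6: P2: load  L5  ⟶  IIS  (L5)  txn=BusRd  M[L5]=80
step 7: P0: load  L3  ⟶  MII  (L3)  txn=∅  M[L3]=30
step 8: P2: store L3 := 43  ⟶  IIM  (L3)  txn=BusRdX+Flush  M[L3]=52
step 9: P0: store L0 := 25  ⟶  MII  (L0)  txn=BusRdX  M[L0]=80
step 10: P1: load  L3  ⟶  ISS  (L3)  txn=BusRd+Flush  M[L3]=43
step 11: P2: store L2 := 44  ⟶  IIM  (L2)  txn=BusRdX  M[L2]=70
step 12: P1: store L3 := 87  ⟶  IMI  (L3)  txn=BusRdX  M[L3]=43
step 13: P1: store L3 := 95  ⟶  IMI  (L3)  txn=∅  M[L3]=43
step 14: P0: load  L3  ⟶  SSI  (L3)  txn=BusRd+Flush  M[L3]=95
step 15: P0: store L5 := 88  ⟶  MII  (L5)  txn=BusRdX  M[L5]=80
step 16: P2: load  L3  ⟶  SSS  (L3)  txn=BusRd  M[L3]=95
step 17: P0: store L3 := 99  ⟶  MII  (L3)  txn=BusRdX  M[L3]=95
step 18: P2: store L3 := 69  ⟶  IIM  (L3)  txn=BusRdX+Flush  M[L3]=99
step 19: P2: load  L2  ⟶  IIM  (L2)  txn=∅  M[L2]=70
step 20: P1: store L1 := 56  ⟶  IMI  (L1)  txn=BusRdX+Flush  M[L1]=82
step 21: P1: store L1 := 65  ⟶  IMI  (L1)  txn=∅  M[L1]=82
step 22: P1: store L3 := 90  ⟶  IMI  (L3)  txn=BusRdX+Flush  M[L3]=69
step 23: P1: load  L5  ⟶  SSI  (L5)  txn=BusRd+Flush  M[L5]=88
step 24: P0: store L5 := 37  ⟶  MII  (L5)  txn=BusRdX  M[L5]=88
step 25: P2: load  L0  ⟶  SIS  (L0)  txn=BusRd+Flush  M[L0]=25
step 26: P0: store L3 := 56  ⟶  MII  (L3)  txn=BusRdX+Flush  M[L3]=90
step 27: P2: load  L2  ⟶  IIM  (L2)  txn=∅  M[L2]=70
step 28: P1: load  L5  ⟶  SSI  (L5)  txn=BusRd+Flush  M[L5]=37
step 29: P0: load  L6  ⟶  SII  (L6)  txn=BusRd  M[L6]=50

invalidations = 3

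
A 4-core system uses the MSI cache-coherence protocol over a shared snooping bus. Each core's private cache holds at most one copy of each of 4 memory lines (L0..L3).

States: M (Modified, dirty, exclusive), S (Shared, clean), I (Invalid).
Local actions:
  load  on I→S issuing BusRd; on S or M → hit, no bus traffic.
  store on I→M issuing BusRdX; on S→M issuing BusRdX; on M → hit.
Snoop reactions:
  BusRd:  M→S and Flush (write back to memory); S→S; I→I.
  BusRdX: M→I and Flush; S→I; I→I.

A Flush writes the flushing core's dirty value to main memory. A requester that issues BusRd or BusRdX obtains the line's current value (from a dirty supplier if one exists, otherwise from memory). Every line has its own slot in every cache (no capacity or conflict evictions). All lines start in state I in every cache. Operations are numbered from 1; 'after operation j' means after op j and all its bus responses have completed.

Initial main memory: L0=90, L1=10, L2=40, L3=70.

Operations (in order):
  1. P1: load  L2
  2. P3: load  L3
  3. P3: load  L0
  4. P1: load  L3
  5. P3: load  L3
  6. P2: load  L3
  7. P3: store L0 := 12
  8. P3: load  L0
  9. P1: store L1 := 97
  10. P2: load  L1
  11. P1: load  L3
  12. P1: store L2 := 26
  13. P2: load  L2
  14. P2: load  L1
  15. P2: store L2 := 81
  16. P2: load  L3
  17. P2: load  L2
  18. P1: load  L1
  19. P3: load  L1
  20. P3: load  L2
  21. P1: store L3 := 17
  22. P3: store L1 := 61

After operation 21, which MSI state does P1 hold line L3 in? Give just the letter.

step 1: P1: load  L2  ⟶  ISII  (L2)  txn=BusRd  M[L2]=40
step 2: P3: load  L3  ⟶  IIIS  (L3)  txn=BusRd  M[L3]=70
step 3: P3: load  L0  ⟶  IIIS  (L0)  txn=BusRd  M[L0]=90
step 4: P1: load  L3  ⟶  ISIS  (L3)  txn=BusRd  M[L3]=70
step 5: P3: load  L3  ⟶  ISIS  (L3)  txn=∅  M[L3]=70
step 6: P2: load  L3  ⟶  ISSS  (L3)  txn=BusRd  M[L3]=70
step 7: P3: store L0 := 12  ⟶  IIIM  (L0)  txn=BusRdX  M[L0]=90
step 8: P3: load  L0  ⟶  IIIM  (L0)  txn=∅  M[L0]=90
step 9: P1: store L1 := 97  ⟶  IMII  (L1)  txn=BusRdX  M[L1]=10
step 10: P2: load  L1  ⟶  ISSI  (L1)  txn=BusRd+Flush  M[L1]=97
step 11: P1: load  L3  ⟶  ISSS  (L3)  txn=∅  M[L3]=70
step 12: P1: store L2 := 26  ⟶  IMII  (L2)  txn=BusRdX  M[L2]=40
step 13: P2: load  L2  ⟶  ISSI  (L2)  txn=BusRd+Flush  M[L2]=26
step 14: P2: load  L1  ⟶  ISSI  (L1)  txn=∅  M[L1]=97
step 15: P2: store L2 := 81  ⟶  IIMI  (L2)  txn=BusRdX  M[L2]=26
step 16: P2: load  L3  ⟶  ISSS  (L3)  txn=∅  M[L3]=70
step 17: P2: load  L2  ⟶  IIMI  (L2)  txn=∅  M[L2]=26
step 18: P1: load  L1  ⟶  ISSI  (L1)  txn=∅  M[L1]=97
step 19: P3: load  L1  ⟶  ISSS  (L1)  txn=BusRd  M[L1]=97
step 20: P3: load  L2  ⟶  IISS  (L2)  txn=BusRd+Flush  M[L2]=81
step 21: P1: store L3 := 17  ⟶  IMII  (L3)  txn=BusRdX  M[L3]=70
step 22: P3: store L1 := 61  ⟶  IIIM  (L1)  txn=BusRdX  M[L1]=97

state = M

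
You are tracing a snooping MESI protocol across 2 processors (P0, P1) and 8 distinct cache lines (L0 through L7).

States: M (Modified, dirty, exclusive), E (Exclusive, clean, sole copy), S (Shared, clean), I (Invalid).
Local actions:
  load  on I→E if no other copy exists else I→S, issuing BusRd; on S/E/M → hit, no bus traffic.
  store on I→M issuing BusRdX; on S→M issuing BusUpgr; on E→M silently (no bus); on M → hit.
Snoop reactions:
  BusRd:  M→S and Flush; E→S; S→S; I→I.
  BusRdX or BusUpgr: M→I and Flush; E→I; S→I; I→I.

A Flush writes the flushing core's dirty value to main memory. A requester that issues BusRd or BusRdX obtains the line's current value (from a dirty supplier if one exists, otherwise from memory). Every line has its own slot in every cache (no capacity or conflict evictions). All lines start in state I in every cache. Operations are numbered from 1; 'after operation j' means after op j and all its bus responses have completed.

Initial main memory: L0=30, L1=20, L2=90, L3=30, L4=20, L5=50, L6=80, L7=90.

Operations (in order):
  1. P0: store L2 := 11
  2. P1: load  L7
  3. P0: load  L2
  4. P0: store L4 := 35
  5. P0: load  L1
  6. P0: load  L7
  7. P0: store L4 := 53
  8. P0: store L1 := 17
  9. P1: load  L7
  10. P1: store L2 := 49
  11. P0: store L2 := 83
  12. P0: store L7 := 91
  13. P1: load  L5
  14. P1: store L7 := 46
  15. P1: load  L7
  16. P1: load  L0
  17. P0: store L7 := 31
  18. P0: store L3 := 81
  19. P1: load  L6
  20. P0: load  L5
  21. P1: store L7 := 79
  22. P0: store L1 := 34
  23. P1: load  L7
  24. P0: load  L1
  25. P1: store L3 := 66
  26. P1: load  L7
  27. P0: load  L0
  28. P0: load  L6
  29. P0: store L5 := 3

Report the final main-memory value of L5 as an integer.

1. P0: store L2 := 11  bus=[BusRdX]  L2: P0=M P1=I  mem[L2]=90
2. P1: load  L7  bus=[BusRd]  L7: P0=I P1=E  mem[L7]=90
3. P0: load  L2  bus=[-]  L2: P0=M P1=I  mem[L2]=90
4. P0: store L4 := 35  bus=[BusRdX]  L4: P0=M P1=I  mem[L4]=20
5. P0: load  L1  bus=[BusRd]  L1: P0=E P1=I  mem[L1]=20
6. P0: load  L7  bus=[BusRd]  L7: P0=S P1=S  mem[L7]=90
7. P0: store L4 := 53  bus=[-]  L4: P0=M P1=I  mem[L4]=20
8. P0: store L1 := 17  bus=[-]  L1: P0=M P1=I  mem[L1]=20
9. P1: load  L7  bus=[-]  L7: P0=S P1=S  mem[L7]=90
10. P1: store L2 := 49  bus=[BusRdX,Flush]  L2: P0=I P1=M  mem[L2]=11
11. P0: store L2 := 83  bus=[BusRdX,Flush]  L2: P0=M P1=I  mem[L2]=49
12. P0: store L7 := 91  bus=[BusUpgr]  L7: P0=M P1=I  mem[L7]=90
13. P1: load  L5  bus=[BusRd]  L5: P0=I P1=E  mem[L5]=50
14. P1: store L7 := 46  bus=[BusRdX,Flush]  L7: P0=I P1=M  mem[L7]=91
15. P1: load  L7  bus=[-]  L7: P0=I P1=M  mem[L7]=91
16. P1: load  L0  bus=[BusRd]  L0: P0=I P1=E  mem[L0]=30
17. P0: store L7 := 31  bus=[BusRdX,Flush]  L7: P0=M P1=I  mem[L7]=46
18. P0: store L3 := 81  bus=[BusRdX]  L3: P0=M P1=I  mem[L3]=30
19. P1: load  L6  bus=[BusRd]  L6: P0=I P1=E  mem[L6]=80
20. P0: load  L5  bus=[BusRd]  L5: P0=S P1=S  mem[L5]=50
21. P1: store L7 := 79  bus=[BusRdX,Flush]  L7: P0=I P1=M  mem[L7]=31
22. P0: store L1 := 34  bus=[-]  L1: P0=M P1=I  mem[L1]=20
23. P1: load  L7  bus=[-]  L7: P0=I P1=M  mem[L7]=31
24. P0: load  L1  bus=[-]  L1: P0=M P1=I  mem[L1]=20
25. P1: store L3 := 66  bus=[BusRdX,Flush]  L3: P0=I P1=M  mem[L3]=81
26. P1: load  L7  bus=[-]  L7: P0=I P1=M  mem[L7]=31
27. P0: load  L0  bus=[BusRd]  L0: P0=S P1=S  mem[L0]=30
28. P0: load  L6  bus=[BusRd]  L6: P0=S P1=S  mem[L6]=80
29. P0: store L5 := 3  bus=[BusUpgr]  L5: P0=M P1=I  mem[L5]=50

memory[L5] = 50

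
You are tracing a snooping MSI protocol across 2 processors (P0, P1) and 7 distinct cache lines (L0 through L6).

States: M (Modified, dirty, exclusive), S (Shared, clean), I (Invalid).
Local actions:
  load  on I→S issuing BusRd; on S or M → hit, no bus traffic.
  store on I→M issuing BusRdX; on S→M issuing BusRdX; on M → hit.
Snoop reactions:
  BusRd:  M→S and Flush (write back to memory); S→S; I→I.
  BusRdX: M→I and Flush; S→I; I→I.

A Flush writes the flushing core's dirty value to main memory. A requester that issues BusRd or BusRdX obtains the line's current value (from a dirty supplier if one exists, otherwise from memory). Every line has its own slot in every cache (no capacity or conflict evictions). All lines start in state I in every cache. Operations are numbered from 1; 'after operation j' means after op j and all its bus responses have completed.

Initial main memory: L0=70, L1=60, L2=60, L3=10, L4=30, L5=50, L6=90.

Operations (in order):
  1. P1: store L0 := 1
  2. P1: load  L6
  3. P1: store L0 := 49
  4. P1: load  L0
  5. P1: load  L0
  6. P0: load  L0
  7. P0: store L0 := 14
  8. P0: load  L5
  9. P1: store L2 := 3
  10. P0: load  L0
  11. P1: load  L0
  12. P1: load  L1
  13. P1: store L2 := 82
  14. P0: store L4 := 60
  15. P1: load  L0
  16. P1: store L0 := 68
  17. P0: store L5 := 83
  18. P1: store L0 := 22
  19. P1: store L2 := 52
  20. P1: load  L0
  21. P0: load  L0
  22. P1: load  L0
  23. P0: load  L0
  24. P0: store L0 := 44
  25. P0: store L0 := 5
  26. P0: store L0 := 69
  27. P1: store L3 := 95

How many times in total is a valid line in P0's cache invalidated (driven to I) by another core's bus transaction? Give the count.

[1] P1: store L0 := 1 | P0:I, P1:M(1) | bus: BusRdX
[2] P1: load  L6 | P0:I, P1:S(90) | bus: BusRd
[3] P1: store L0 := 49 | P0:I, P1:M(49) | bus: none
[4] P1: load  L0 | P0:I, P1:M(49) | bus: none
[5] P1: load  L0 | P0:I, P1:M(49) | bus: none
[6] P0: load  L0 | P0:S(49), P1:S(49) | bus: BusRd,Flush
[7] P0: store L0 := 14 | P0:M(14), P1:I | bus: BusRdX
[8] P0: load  L5 | P0:S(50), P1:I | bus: BusRd
[9] P1: store L2 := 3 | P0:I, P1:M(3) | bus: BusRdX
[10] P0: load  L0 | P0:M(14), P1:I | bus: none
[11] P1: load  L0 | P0:S(14), P1:S(14) | bus: BusRd,Flush
[12] P1: load  L1 | P0:I, P1:S(60) | bus: BusRd
[13] P1: store L2 := 82 | P0:I, P1:M(82) | bus: none
[14] P0: store L4 := 60 | P0:M(60), P1:I | bus: BusRdX
[15] P1: load  L0 | P0:S(14), P1:S(14) | bus: none
[16] P1: store L0 := 68 | P0:I, P1:M(68) | bus: BusRdX
[17] P0: store L5 := 83 | P0:M(83), P1:I | bus: BusRdX
[18] P1: store L0 := 22 | P0:I, P1:M(22) | bus: none
[19] P1: store L2 := 52 | P0:I, P1:M(52) | bus: none
[20] P1: load  L0 | P0:I, P1:M(22) | bus: none
[21] P0: load  L0 | P0:S(22), P1:S(22) | bus: BusRd,Flush
[22] P1: load  L0 | P0:S(22), P1:S(22) | bus: none
[23] P0: load  L0 | P0:S(22), P1:S(22) | bus: none
[24] P0: store L0 := 44 | P0:M(44), P1:I | bus: BusRdX
[25] P0: store L0 := 5 | P0:M(5), P1:I | bus: none
[26] P0: store L0 := 69 | P0:M(69), P1:I | bus: none
[27] P1: store L3 := 95 | P0:I, P1:M(95) | bus: BusRdX

invalidations = 1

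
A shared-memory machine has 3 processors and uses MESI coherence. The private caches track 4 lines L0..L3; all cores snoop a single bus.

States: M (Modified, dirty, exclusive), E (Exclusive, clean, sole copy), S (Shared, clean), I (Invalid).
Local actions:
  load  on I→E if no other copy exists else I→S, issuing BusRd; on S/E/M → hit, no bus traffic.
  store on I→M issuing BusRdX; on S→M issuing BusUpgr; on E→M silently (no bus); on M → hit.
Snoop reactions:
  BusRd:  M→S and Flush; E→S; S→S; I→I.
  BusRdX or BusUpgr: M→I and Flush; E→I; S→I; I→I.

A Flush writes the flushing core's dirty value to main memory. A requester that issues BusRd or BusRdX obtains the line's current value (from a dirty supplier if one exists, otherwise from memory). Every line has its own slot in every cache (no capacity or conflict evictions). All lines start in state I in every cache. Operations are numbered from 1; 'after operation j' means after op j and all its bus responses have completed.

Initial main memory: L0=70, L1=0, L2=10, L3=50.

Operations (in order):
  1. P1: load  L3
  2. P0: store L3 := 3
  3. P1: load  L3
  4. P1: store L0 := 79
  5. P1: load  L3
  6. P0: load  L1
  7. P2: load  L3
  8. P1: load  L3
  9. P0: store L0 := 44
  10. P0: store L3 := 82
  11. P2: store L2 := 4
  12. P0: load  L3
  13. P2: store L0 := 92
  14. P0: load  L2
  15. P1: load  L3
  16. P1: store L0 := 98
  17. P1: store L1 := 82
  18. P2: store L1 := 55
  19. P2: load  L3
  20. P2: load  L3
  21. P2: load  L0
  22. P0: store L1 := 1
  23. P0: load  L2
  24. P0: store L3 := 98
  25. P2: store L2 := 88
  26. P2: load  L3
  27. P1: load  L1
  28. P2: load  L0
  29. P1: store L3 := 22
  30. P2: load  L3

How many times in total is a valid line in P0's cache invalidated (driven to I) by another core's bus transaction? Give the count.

invalidations = 4

step 1: P1: load  L3  ⟶  IEI  (L3)  txn=BusRd  M[L3]=50
step 2: P0: store L3 := 3  ⟶  MII  (L3)  txn=BusRdX  M[L3]=50
step 3: P1: load  L3  ⟶  SSI  (L3)  txn=BusRd+Flush  M[L3]=3
step 4: P1: store L0 := 79  ⟶  IMI  (L0)  txn=BusRdX  M[L0]=70
step 5: P1: load  L3  ⟶  SSI  (L3)  txn=∅  M[L3]=3
step 6: P0: load  L1  ⟶  EII  (L1)  txn=BusRd  M[L1]=0
step 7: P2: load  L3  ⟶  SSS  (L3)  txn=BusRd  M[L3]=3
step 8: P1: load  L3  ⟶  SSS  (L3)  txn=∅  M[L3]=3
step 9: P0: store L0 := 44  ⟶  MII  (L0)  txn=BusRdX+Flush  M[L0]=79
step 10: P0: store L3 := 82  ⟶  MII  (L3)  txn=BusUpgr  M[L3]=3
step 11: P2: store L2 := 4  ⟶  IIM  (L2)  txn=BusRdX  M[L2]=10
step 12: P0: load  L3  ⟶  MII  (L3)  txn=∅  M[L3]=3
step 13: P2: store L0 := 92  ⟶  IIM  (L0)  txn=BusRdX+Flush  M[L0]=44
step 14: P0: load  L2  ⟶  SIS  (L2)  txn=BusRd+Flush  M[L2]=4
step 15: P1: load  L3  ⟶  SSI  (L3)  txn=BusRd+Flush  M[L3]=82
step 16: P1: store L0 := 98  ⟶  IMI  (L0)  txn=BusRdX+Flush  M[L0]=92
step 17: P1: store L1 := 82  ⟶  IMI  (L1)  txn=BusRdX  M[L1]=0
step 18: P2: store L1 := 55  ⟶  IIM  (L1)  txn=BusRdX+Flush  M[L1]=82
step 19: P2: load  L3  ⟶  SSS  (L3)  txn=BusRd  M[L3]=82
step 20: P2: load  L3  ⟶  SSS  (L3)  txn=∅  M[L3]=82
step 21: P2: load  L0  ⟶  ISS  (L0)  txn=BusRd+Flush  M[L0]=98
step 22: P0: store L1 := 1  ⟶  MII  (L1)  txn=BusRdX+Flush  M[L1]=55
step 23: P0: load  L2  ⟶  SIS  (L2)  txn=∅  M[L2]=4
step 24: P0: store L3 := 98  ⟶  MII  (L3)  txn=BusUpgr  M[L3]=82
step 25: P2: store L2 := 88  ⟶  IIM  (L2)  txn=BusUpgr  M[L2]=4
step 26: P2: load  L3  ⟶  SIS  (L3)  txn=BusRd+Flush  M[L3]=98
step 27: P1: load  L1  ⟶  SSI  (L1)  txn=BusRd+Flush  M[L1]=1
step 28: P2: load  L0  ⟶  ISS  (L0)  txn=∅  M[L0]=98
step 29: P1: store L3 := 22  ⟶  IMI  (L3)  txn=BusRdX  M[L3]=98
step 30: P2: load  L3  ⟶  ISS  (L3)  txn=BusRd+Flush  M[L3]=22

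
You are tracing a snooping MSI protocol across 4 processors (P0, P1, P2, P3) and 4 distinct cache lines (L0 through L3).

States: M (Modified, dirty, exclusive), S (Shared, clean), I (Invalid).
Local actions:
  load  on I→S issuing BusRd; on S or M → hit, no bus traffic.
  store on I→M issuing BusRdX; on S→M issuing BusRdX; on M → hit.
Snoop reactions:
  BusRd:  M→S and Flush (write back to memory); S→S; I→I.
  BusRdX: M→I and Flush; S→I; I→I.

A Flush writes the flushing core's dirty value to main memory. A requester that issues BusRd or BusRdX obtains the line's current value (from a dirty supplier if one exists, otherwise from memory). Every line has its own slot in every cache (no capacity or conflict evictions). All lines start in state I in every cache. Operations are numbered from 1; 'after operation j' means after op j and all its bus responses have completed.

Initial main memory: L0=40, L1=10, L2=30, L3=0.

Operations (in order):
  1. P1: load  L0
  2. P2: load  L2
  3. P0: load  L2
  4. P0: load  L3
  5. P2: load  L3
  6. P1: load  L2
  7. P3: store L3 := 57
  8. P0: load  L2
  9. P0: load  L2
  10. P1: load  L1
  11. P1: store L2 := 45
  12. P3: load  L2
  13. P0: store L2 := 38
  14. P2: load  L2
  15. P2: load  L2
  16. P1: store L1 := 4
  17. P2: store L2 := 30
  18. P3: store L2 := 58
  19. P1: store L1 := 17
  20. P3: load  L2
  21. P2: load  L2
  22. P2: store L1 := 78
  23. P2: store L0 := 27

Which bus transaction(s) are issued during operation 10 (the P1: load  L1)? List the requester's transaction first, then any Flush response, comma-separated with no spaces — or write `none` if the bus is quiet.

bus = BusRd

1. P1: load  L0  bus=[BusRd]  L0: P0=I P1=S P2=I P3=I  mem[L0]=40
2. P2: load  L2  bus=[BusRd]  L2: P0=I P1=I P2=S P3=I  mem[L2]=30
3. P0: load  L2  bus=[BusRd]  L2: P0=S P1=I P2=S P3=I  mem[L2]=30
4. P0: load  L3  bus=[BusRd]  L3: P0=S P1=I P2=I P3=I  mem[L3]=0
5. P2: load  L3  bus=[BusRd]  L3: P0=S P1=I P2=S P3=I  mem[L3]=0
6. P1: load  L2  bus=[BusRd]  L2: P0=S P1=S P2=S P3=I  mem[L2]=30
7. P3: store L3 := 57  bus=[BusRdX]  L3: P0=I P1=I P2=I P3=M  mem[L3]=0
8. P0: load  L2  bus=[-]  L2: P0=S P1=S P2=S P3=I  mem[L2]=30
9. P0: load  L2  bus=[-]  L2: P0=S P1=S P2=S P3=I  mem[L2]=30
10. P1: load  L1  bus=[BusRd]  L1: P0=I P1=S P2=I P3=I  mem[L1]=10
11. P1: store L2 := 45  bus=[BusRdX]  L2: P0=I P1=M P2=I P3=I  mem[L2]=30
12. P3: load  L2  bus=[BusRd,Flush]  L2: P0=I P1=S P2=I P3=S  mem[L2]=45
13. P0: store L2 := 38  bus=[BusRdX]  L2: P0=M P1=I P2=I P3=I  mem[L2]=45
14. P2: load  L2  bus=[BusRd,Flush]  L2: P0=S P1=I P2=S P3=I  mem[L2]=38
15. P2: load  L2  bus=[-]  L2: P0=S P1=I P2=S P3=I  mem[L2]=38
16. P1: store L1 := 4  bus=[BusRdX]  L1: P0=I P1=M P2=I P3=I  mem[L1]=10
17. P2: store L2 := 30  bus=[BusRdX]  L2: P0=I P1=I P2=M P3=I  mem[L2]=38
18. P3: store L2 := 58  bus=[BusRdX,Flush]  L2: P0=I P1=I P2=I P3=M  mem[L2]=30
19. P1: store L1 := 17  bus=[-]  L1: P0=I P1=M P2=I P3=I  mem[L1]=10
20. P3: load  L2  bus=[-]  L2: P0=I P1=I P2=I P3=M  mem[L2]=30
21. P2: load  L2  bus=[BusRd,Flush]  L2: P0=I P1=I P2=S P3=S  mem[L2]=58
22. P2: store L1 := 78  bus=[BusRdX,Flush]  L1: P0=I P1=I P2=M P3=I  mem[L1]=17
23. P2: store L0 := 27  bus=[BusRdX]  L0: P0=I P1=I P2=M P3=I  mem[L0]=40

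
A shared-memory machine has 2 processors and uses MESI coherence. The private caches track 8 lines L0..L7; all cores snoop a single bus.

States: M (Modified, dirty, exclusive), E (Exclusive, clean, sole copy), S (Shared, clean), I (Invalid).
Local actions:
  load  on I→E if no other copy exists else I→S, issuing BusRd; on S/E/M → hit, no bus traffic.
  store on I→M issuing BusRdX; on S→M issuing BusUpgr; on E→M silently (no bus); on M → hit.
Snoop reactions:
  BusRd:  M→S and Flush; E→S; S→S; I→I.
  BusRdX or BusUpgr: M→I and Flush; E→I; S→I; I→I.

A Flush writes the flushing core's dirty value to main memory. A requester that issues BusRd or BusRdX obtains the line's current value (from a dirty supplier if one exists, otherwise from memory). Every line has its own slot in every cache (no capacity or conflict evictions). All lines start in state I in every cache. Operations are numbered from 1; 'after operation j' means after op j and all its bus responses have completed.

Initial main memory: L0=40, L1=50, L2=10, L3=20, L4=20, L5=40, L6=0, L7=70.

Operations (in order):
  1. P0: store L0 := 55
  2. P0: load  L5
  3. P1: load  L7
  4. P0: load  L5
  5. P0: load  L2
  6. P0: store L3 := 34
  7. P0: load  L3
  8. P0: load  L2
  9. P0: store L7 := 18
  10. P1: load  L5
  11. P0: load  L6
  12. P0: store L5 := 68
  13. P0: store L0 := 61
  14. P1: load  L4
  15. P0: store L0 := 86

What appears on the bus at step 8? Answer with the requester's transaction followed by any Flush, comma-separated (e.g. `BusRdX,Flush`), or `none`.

step 1: P0: store L0 := 55  ⟶  MI  (L0)  txn=BusRdX  M[L0]=40
step 2: P0: load  L5  ⟶  EI  (L5)  txn=BusRd  M[L5]=40
step 3: P1: load  L7  ⟶  IE  (L7)  txn=BusRd  M[L7]=70
step 4: P0: load  L5  ⟶  EI  (L5)  txn=∅  M[L5]=40
step 5: P0: load  L2  ⟶  EI  (L2)  txn=BusRd  M[L2]=10
step 6: P0: store L3 := 34  ⟶  MI  (L3)  txn=BusRdX  M[L3]=20
step 7: P0: load  L3  ⟶  MI  (L3)  txn=∅  M[L3]=20
step 8: P0: load  L2  ⟶  EI  (L2)  txn=∅  M[L2]=10
step 9: P0: store L7 := 18  ⟶  MI  (L7)  txn=BusRdX  M[L7]=70
step 10: P1: load  L5  ⟶  SS  (L5)  txn=BusRd  M[L5]=40
step 11: P0: load  L6  ⟶  EI  (L6)  txn=BusRd  M[L6]=0
step 12: P0: store L5 := 68  ⟶  MI  (L5)  txn=BusUpgr  M[L5]=40
step 13: P0: store L0 := 61  ⟶  MI  (L0)  txn=∅  M[L0]=40
step 14: P1: load  L4  ⟶  IE  (L4)  txn=BusRd  M[L4]=20
step 15: P0: store L0 := 86  ⟶  MI  (L0)  txn=∅  M[L0]=40

bus = none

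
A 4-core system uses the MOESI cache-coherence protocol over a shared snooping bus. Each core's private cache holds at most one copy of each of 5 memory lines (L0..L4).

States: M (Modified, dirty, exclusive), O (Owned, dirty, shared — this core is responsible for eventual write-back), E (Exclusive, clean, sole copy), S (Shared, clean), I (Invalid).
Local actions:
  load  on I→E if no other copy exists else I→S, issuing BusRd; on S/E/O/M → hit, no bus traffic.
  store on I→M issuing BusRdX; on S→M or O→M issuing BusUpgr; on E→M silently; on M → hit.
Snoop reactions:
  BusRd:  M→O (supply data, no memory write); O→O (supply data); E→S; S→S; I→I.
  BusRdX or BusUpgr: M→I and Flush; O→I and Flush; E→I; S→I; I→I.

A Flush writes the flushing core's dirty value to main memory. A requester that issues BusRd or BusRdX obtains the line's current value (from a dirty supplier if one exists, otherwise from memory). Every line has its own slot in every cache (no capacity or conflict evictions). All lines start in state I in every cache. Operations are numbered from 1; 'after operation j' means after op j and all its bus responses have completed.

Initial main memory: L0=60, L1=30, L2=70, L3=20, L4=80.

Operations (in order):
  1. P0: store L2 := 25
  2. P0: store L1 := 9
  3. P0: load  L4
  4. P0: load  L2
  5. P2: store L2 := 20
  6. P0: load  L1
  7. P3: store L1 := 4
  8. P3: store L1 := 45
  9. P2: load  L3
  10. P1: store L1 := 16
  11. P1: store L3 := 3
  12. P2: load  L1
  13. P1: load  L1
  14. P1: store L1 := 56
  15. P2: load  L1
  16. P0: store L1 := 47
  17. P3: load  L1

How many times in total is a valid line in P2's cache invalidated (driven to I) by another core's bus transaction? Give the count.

invalidations = 3

1. P0: store L2 := 25  bus=[BusRdX]  L2: P0=M P1=I P2=I P3=I  mem[L2]=70
2. P0: store L1 := 9  bus=[BusRdX]  L1: P0=M P1=I P2=I P3=I  mem[L1]=30
3. P0: load  L4  bus=[BusRd]  L4: P0=E P1=I P2=I P3=I  mem[L4]=80
4. P0: load  L2  bus=[-]  L2: P0=M P1=I P2=I P3=I  mem[L2]=70
5. P2: store L2 := 20  bus=[BusRdX,Flush]  L2: P0=I P1=I P2=M P3=I  mem[L2]=25
6. P0: load  L1  bus=[-]  L1: P0=M P1=I P2=I P3=I  mem[L1]=30
7. P3: store L1 := 4  bus=[BusRdX,Flush]  L1: P0=I P1=I P2=I P3=M  mem[L1]=9
8. P3: store L1 := 45  bus=[-]  L1: P0=I P1=I P2=I P3=M  mem[L1]=9
9. P2: load  L3  bus=[BusRd]  L3: P0=I P1=I P2=E P3=I  mem[L3]=20
10. P1: store L1 := 16  bus=[BusRdX,Flush]  L1: P0=I P1=M P2=I P3=I  mem[L1]=45
11. P1: store L3 := 3  bus=[BusRdX]  L3: P0=I P1=M P2=I P3=I  mem[L3]=20
12. P2: load  L1  bus=[BusRd]  L1: P0=I P1=O P2=S P3=I  mem[L1]=45
13. P1: load  L1  bus=[-]  L1: P0=I P1=O P2=S P3=I  mem[L1]=45
14. P1: store L1 := 56  bus=[BusUpgr]  L1: P0=I P1=M P2=I P3=I  mem[L1]=45
15. P2: load  L1  bus=[BusRd]  L1: P0=I P1=O P2=S P3=I  mem[L1]=45
16. P0: store L1 := 47  bus=[BusRdX,Flush]  L1: P0=M P1=I P2=I P3=I  mem[L1]=56
17. P3: load  L1  bus=[BusRd]  L1: P0=O P1=I P2=I P3=S  mem[L1]=56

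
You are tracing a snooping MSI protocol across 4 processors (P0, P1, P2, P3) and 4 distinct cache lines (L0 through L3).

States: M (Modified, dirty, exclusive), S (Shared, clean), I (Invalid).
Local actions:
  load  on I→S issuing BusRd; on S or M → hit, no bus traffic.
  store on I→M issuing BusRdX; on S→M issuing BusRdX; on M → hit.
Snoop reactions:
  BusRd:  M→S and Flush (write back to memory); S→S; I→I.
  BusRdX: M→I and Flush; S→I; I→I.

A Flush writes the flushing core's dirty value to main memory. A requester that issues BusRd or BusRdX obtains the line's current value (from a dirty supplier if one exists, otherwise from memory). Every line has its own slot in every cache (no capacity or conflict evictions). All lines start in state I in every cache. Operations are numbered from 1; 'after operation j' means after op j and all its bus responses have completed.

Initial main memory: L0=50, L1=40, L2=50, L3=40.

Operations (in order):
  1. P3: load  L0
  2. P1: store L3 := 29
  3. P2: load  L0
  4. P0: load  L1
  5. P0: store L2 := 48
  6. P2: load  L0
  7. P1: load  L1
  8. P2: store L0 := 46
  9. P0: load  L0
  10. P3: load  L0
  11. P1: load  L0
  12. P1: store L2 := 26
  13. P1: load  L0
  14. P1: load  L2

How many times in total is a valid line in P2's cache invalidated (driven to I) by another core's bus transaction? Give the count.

invalidations = 0

step 1: P3: load  L0  ⟶  IIIS  (L0)  txn=BusRd  M[L0]=50
step 2: P1: store L3 := 29  ⟶  IMII  (L3)  txn=BusRdX  M[L3]=40
step 3: P2: load  L0  ⟶  IISS  (L0)  txn=BusRd  M[L0]=50
step 4: P0: load  L1  ⟶  SIII  (L1)  txn=BusRd  M[L1]=40
step 5: P0: store L2 := 48  ⟶  MIII  (L2)  txn=BusRdX  M[L2]=50
step 6: P2: load  L0  ⟶  IISS  (L0)  txn=∅  M[L0]=50
step 7: P1: load  L1  ⟶  SSII  (L1)  txn=BusRd  M[L1]=40
step 8: P2: store L0 := 46  ⟶  IIMI  (L0)  txn=BusRdX  M[L0]=50
step 9: P0: load  L0  ⟶  SISI  (L0)  txn=BusRd+Flush  M[L0]=46
step 10: P3: load  L0  ⟶  SISS  (L0)  txn=BusRd  M[L0]=46
step 11: P1: load  L0  ⟶  SSSS  (L0)  txn=BusRd  M[L0]=46
step 12: P1: store L2 := 26  ⟶  IMII  (L2)  txn=BusRdX+Flush  M[L2]=48
step 13: P1: load  L0  ⟶  SSSS  (L0)  txn=∅  M[L0]=46
step 14: P1: load  L2  ⟶  IMII  (L2)  txn=∅  M[L2]=48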